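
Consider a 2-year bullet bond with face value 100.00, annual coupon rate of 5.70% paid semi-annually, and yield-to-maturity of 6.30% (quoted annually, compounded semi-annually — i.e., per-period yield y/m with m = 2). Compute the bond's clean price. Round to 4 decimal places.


Coupon per period c = face * coupon_rate / m = 2.850000
Periods per year m = 2; per-period yield y/m = 0.031500
Number of cashflows N = 4
Cashflows (t years, CF_t, discount factor 1/(1+y/m)^(m*t), PV):
  t = 0.5000: CF_t = 2.850000, DF = 0.969462, PV = 2.762967
  t = 1.0000: CF_t = 2.850000, DF = 0.939856, PV = 2.678591
  t = 1.5000: CF_t = 2.850000, DF = 0.911155, PV = 2.596792
  t = 2.0000: CF_t = 102.850000, DF = 0.883330, PV = 90.850509
Price P = sum_t PV_t = 98.888859

Answer: Price = 98.8889


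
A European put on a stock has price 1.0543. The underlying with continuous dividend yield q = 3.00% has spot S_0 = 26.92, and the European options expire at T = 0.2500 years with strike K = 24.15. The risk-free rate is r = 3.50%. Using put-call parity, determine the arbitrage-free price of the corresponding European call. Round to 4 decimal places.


Answer: Call price = 3.8335

Derivation:
Put-call parity: C - P = S_0 * exp(-qT) - K * exp(-rT).
S_0 * exp(-qT) = 26.9200 * 0.99252805 = 26.71885524
K * exp(-rT) = 24.1500 * 0.99128817 = 23.93960930
C = P + S*exp(-qT) - K*exp(-rT)
C = 1.0543 + 26.71885524 - 23.93960930 = 3.8335


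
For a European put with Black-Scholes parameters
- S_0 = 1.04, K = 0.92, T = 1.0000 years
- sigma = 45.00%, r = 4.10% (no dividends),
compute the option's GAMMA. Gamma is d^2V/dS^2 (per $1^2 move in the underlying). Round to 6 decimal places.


Answer: Gamma = 0.716875

Derivation:
d1 = 0.5885607158; d2 = 0.1385607158
phi(d1) = 0.3354976285; exp(-qT) = 1.0000000000; exp(-rT) = 0.9598291299
Gamma = exp(-qT) * phi(d1) / (S * sigma * sqrt(T)) = 1.0000000000 * 0.3354976285 / (1.0400 * 0.4500 * 1.0000000000) = 0.716875


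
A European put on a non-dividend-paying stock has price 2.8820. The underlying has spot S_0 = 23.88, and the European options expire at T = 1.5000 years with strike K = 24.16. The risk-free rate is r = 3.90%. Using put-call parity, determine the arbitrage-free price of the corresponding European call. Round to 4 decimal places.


Answer: Call price = 3.9748

Derivation:
Put-call parity: C - P = S_0 * exp(-qT) - K * exp(-rT).
S_0 * exp(-qT) = 23.8800 * 1.00000000 = 23.88000000
K * exp(-rT) = 24.1600 * 0.94317824 = 22.78718629
C = P + S*exp(-qT) - K*exp(-rT)
C = 2.8820 + 23.88000000 - 22.78718629 = 3.9748


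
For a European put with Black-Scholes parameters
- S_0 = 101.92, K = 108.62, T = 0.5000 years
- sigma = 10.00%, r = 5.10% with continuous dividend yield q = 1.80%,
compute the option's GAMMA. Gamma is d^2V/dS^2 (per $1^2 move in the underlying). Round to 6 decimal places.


d1 = -0.6316918741; d2 = -0.7024025523
phi(d1) = 0.3267840103; exp(-qT) = 0.9910403788; exp(-rT) = 0.9748223790
Gamma = exp(-qT) * phi(d1) / (S * sigma * sqrt(T)) = 0.9910403788 * 0.3267840103 / (101.9200 * 0.1000 * 0.7071067812) = 0.044937

Answer: Gamma = 0.044937


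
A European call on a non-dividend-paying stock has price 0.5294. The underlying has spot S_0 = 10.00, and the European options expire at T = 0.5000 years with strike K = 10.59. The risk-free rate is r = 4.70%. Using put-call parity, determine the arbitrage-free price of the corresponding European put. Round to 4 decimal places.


Answer: Put price = 0.8734

Derivation:
Put-call parity: C - P = S_0 * exp(-qT) - K * exp(-rT).
S_0 * exp(-qT) = 10.0000 * 1.00000000 = 10.00000000
K * exp(-rT) = 10.5900 * 0.97677397 = 10.34403639
P = C - S*exp(-qT) + K*exp(-rT)
P = 0.5294 - 10.00000000 + 10.34403639 = 0.8734


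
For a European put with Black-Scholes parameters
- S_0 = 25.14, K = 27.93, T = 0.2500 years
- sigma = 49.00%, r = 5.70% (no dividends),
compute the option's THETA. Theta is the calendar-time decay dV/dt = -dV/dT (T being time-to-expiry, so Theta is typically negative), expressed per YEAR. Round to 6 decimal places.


Answer: Theta = -3.682666

Derivation:
d1 = -0.2488925583; d2 = -0.4938925583
phi(d1) = 0.3867749475; exp(-qT) = 1.0000000000; exp(-rT) = 0.9858510507
Theta = -S*exp(-qT)*phi(d1)*sigma/(2*sqrt(T)) + r*K*exp(-rT)*N(-d2) - q*S*exp(-qT)*N(-d1)
N(-d1) = 0.5982780541; N(-d2) = 0.6893089698; sqrt(T) = 0.5000000000
Term 1 = -25.1400 * 1.0000000000 * 0.3867749475 * 0.4900 / (2 * 0.5000000000) = -4.7645258683
Term 2 = 0.0570 * 27.9300 * 0.9858510507 * 0.6893089698 = 1.0818599032
Term 3 = 0 (no dividend yield, q = 0)
Theta = -4.7645258683 + (1.0818599032) + (0.0000000000) = -3.682666


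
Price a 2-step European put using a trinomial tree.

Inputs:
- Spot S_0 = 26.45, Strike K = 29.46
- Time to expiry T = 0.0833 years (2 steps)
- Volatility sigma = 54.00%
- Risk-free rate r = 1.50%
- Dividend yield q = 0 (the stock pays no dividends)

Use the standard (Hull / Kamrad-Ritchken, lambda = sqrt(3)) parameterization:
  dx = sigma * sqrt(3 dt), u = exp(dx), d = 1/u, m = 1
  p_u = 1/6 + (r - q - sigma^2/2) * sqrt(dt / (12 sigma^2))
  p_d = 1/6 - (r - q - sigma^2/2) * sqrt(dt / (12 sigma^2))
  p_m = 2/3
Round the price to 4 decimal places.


dt = T/N = 0.041650; dx = sigma*sqrt(3*dt) = 0.190881
u = exp(dx) = 1.210315; d = 1/u = 0.826231
p_u = 0.152396, p_m = 0.666667, p_d = 0.180937
Discount per step: exp(-r*dt) = 0.999375
Stock lattice S(k, j) with j the centered position index:
  k=0: S(0,+0) = 26.4500
  k=1: S(1,-1) = 21.8538; S(1,+0) = 26.4500; S(1,+1) = 32.0128
  k=2: S(2,-2) = 18.0563; S(2,-1) = 21.8538; S(2,+0) = 26.4500; S(2,+1) = 32.0128; S(2,+2) = 38.7456
Terminal payoffs V(N, j) = max(K - S_T, 0):
  V(2,-2) = 11.403696; V(2,-1) = 7.606185; V(2,+0) = 3.010000; V(2,+1) = 0.000000; V(2,+2) = 0.000000
Backward induction: V(k, j) = exp(-r*dt) * [p_u * V(k+1, j+1) + p_m * V(k+1, j) + p_d * V(k+1, j-1)]
  V(1,-1) = exp(-r*dt) * [p_u*3.010000 + p_m*7.606185 + p_d*11.403696] = 7.588110
  V(1,+0) = exp(-r*dt) * [p_u*0.000000 + p_m*3.010000 + p_d*7.606185] = 3.380793
  V(1,+1) = exp(-r*dt) * [p_u*0.000000 + p_m*0.000000 + p_d*3.010000] = 0.544280
  V(0,+0) = exp(-r*dt) * [p_u*0.544280 + p_m*3.380793 + p_d*7.588110] = 3.707461

Answer: Price = V(0,0) = 3.7075


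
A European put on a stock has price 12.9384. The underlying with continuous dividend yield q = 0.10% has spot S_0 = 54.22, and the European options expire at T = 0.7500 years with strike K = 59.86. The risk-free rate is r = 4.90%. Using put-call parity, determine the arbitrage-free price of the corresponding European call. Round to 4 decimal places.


Answer: Call price = 9.4177

Derivation:
Put-call parity: C - P = S_0 * exp(-qT) - K * exp(-rT).
S_0 * exp(-qT) = 54.2200 * 0.99925028 = 54.17935025
K * exp(-rT) = 59.8600 * 0.96391708 = 57.70007668
C = P + S*exp(-qT) - K*exp(-rT)
C = 12.9384 + 54.17935025 - 57.70007668 = 9.4177


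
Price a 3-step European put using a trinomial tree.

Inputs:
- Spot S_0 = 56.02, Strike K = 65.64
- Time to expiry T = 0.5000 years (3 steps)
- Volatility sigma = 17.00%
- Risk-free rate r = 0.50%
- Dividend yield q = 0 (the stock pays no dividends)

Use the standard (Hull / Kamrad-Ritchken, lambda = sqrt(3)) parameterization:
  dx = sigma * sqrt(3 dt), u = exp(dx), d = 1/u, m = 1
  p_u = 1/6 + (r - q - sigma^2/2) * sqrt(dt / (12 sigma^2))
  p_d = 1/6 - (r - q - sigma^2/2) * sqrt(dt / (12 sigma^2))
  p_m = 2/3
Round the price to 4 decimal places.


Answer: Price = V(0,0) = 9.8032

Derivation:
dt = T/N = 0.166667; dx = sigma*sqrt(3*dt) = 0.120208
u = exp(dx) = 1.127732; d = 1/u = 0.886736
p_u = 0.160116, p_m = 0.666667, p_d = 0.173218
Discount per step: exp(-r*dt) = 0.999167
Stock lattice S(k, j) with j the centered position index:
  k=0: S(0,+0) = 56.0200
  k=1: S(1,-1) = 49.6749; S(1,+0) = 56.0200; S(1,+1) = 63.1755
  k=2: S(2,-2) = 44.0486; S(2,-1) = 49.6749; S(2,+0) = 56.0200; S(2,+1) = 63.1755; S(2,+2) = 71.2450
  k=3: S(3,-3) = 39.0594; S(3,-2) = 44.0486; S(3,-1) = 49.6749; S(3,+0) = 56.0200; S(3,+1) = 63.1755; S(3,+2) = 71.2450; S(3,+3) = 80.3453
Terminal payoffs V(N, j) = max(K - S_T, 0):
  V(3,-3) = 26.580571; V(3,-2) = 21.591449; V(3,-1) = 15.965058; V(3,+0) = 9.620000; V(3,+1) = 2.464478; V(3,+2) = 0.000000; V(3,+3) = 0.000000
Backward induction: V(k, j) = exp(-r*dt) * [p_u * V(k+1, j+1) + p_m * V(k+1, j) + p_d * V(k+1, j-1)]
  V(2,-2) = exp(-r*dt) * [p_u*15.965058 + p_m*21.591449 + p_d*26.580571] = 21.536826
  V(2,-1) = exp(-r*dt) * [p_u*9.620000 + p_m*15.965058 + p_d*21.591449] = 15.910443
  V(2,+0) = exp(-r*dt) * [p_u*2.464478 + p_m*9.620000 + p_d*15.965058] = 9.565392
  V(2,+1) = exp(-r*dt) * [p_u*0.000000 + p_m*2.464478 + p_d*9.620000] = 3.306584
  V(2,+2) = exp(-r*dt) * [p_u*0.000000 + p_m*0.000000 + p_d*2.464478] = 0.426536
  V(1,-1) = exp(-r*dt) * [p_u*9.565392 + p_m*15.910443 + p_d*21.536826] = 15.855873
  V(1,+0) = exp(-r*dt) * [p_u*3.306584 + p_m*9.565392 + p_d*15.910443] = 9.654287
  V(1,+1) = exp(-r*dt) * [p_u*0.426536 + p_m*3.306584 + p_d*9.565392] = 3.926307
  V(0,+0) = exp(-r*dt) * [p_u*3.926307 + p_m*9.654287 + p_d*15.855873] = 9.803201


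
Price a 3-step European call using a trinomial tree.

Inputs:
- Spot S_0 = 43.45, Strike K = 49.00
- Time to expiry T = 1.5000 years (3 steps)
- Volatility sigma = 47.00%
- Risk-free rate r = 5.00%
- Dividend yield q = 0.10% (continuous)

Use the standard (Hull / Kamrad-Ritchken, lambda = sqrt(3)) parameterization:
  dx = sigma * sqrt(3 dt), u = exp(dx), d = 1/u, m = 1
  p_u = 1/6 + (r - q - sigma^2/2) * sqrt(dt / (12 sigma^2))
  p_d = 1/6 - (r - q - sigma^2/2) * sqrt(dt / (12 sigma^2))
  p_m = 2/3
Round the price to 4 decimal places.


dt = T/N = 0.500000; dx = sigma*sqrt(3*dt) = 0.575630
u = exp(dx) = 1.778251; d = 1/u = 0.562350
p_u = 0.139979, p_m = 0.666667, p_d = 0.193355
Discount per step: exp(-r*dt) = 0.975310
Stock lattice S(k, j) with j the centered position index:
  k=0: S(0,+0) = 43.4500
  k=1: S(1,-1) = 24.4341; S(1,+0) = 43.4500; S(1,+1) = 77.2650
  k=2: S(2,-2) = 13.7405; S(2,-1) = 24.4341; S(2,+0) = 43.4500; S(2,+1) = 77.2650; S(2,+2) = 137.3965
  k=3: S(3,-3) = 7.7270; S(3,-2) = 13.7405; S(3,-1) = 24.4341; S(3,+0) = 43.4500; S(3,+1) = 77.2650; S(3,+2) = 137.3965; S(3,+3) = 244.3254
Terminal payoffs V(N, j) = max(S_T - K, 0):
  V(3,-3) = 0.000000; V(3,-2) = 0.000000; V(3,-1) = 0.000000; V(3,+0) = 0.000000; V(3,+1) = 28.264990; V(3,+2) = 88.396517; V(3,+3) = 195.325443
Backward induction: V(k, j) = exp(-r*dt) * [p_u * V(k+1, j+1) + p_m * V(k+1, j) + p_d * V(k+1, j-1)]
  V(2,-2) = exp(-r*dt) * [p_u*0.000000 + p_m*0.000000 + p_d*0.000000] = 0.000000
  V(2,-1) = exp(-r*dt) * [p_u*0.000000 + p_m*0.000000 + p_d*0.000000] = 0.000000
  V(2,+0) = exp(-r*dt) * [p_u*28.264990 + p_m*0.000000 + p_d*0.000000] = 3.858805
  V(2,+1) = exp(-r*dt) * [p_u*88.396517 + p_m*28.264990 + p_d*0.000000] = 30.446191
  V(2,+2) = exp(-r*dt) * [p_u*195.325443 + p_m*88.396517 + p_d*28.264990] = 89.472542
  V(1,-1) = exp(-r*dt) * [p_u*3.858805 + p_m*0.000000 + p_d*0.000000] = 0.526814
  V(1,+0) = exp(-r*dt) * [p_u*30.446191 + p_m*3.858805 + p_d*0.000000] = 6.665609
  V(1,+1) = exp(-r*dt) * [p_u*89.472542 + p_m*30.446191 + p_d*3.858805] = 32.739021
  V(0,+0) = exp(-r*dt) * [p_u*32.739021 + p_m*6.665609 + p_d*0.526814] = 8.902981

Answer: Price = V(0,0) = 8.9030


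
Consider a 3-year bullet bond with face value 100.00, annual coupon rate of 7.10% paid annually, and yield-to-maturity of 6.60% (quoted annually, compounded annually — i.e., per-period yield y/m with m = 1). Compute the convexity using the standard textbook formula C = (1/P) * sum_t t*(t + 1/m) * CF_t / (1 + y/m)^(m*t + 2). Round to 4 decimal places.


Coupon per period c = face * coupon_rate / m = 7.100000
Periods per year m = 1; per-period yield y/m = 0.066000
Number of cashflows N = 3
Cashflows (t years, CF_t, discount factor 1/(1+y/m)^(m*t), PV):
  t = 1.0000: CF_t = 7.100000, DF = 0.938086, PV = 6.660413
  t = 2.0000: CF_t = 7.100000, DF = 0.880006, PV = 6.248042
  t = 3.0000: CF_t = 107.100000, DF = 0.825521, PV = 88.413352
Price P = sum_t PV_t = 101.321807
Convexity numerator sum_t t*(t + 1/m) * CF_t / (1+y/m)^(m*t + 2):
  t = 1.0000: term = 11.722405
  t = 2.0000: term = 32.989883
  t = 3.0000: term = 933.651272
Convexity = (1/P) * sum = 978.363561 / 101.321807 = 9.656002

Answer: Convexity = 9.6560


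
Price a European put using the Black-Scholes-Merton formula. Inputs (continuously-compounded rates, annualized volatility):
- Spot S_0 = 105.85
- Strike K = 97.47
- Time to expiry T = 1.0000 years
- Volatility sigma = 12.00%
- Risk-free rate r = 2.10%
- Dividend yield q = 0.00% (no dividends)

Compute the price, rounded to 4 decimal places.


Answer: Price = 1.2959

Derivation:
d1 = (ln(S/K) + (r - q + 0.5*sigma^2) * T) / (sigma * sqrt(T)) = 0.92231966
d2 = d1 - sigma * sqrt(T) = 0.80231966
exp(-rT) = 0.97921896; exp(-qT) = 1.00000000
P = K * exp(-rT) * N(-d2) - S_0 * exp(-qT) * N(-d1)
N(-d1) = 0.17818093; N(-d2) = 0.21118404
P = 97.4700 * 0.97921896 * 0.21118404 - 105.8500 * 1.00000000 * 0.17818093 = 1.2959


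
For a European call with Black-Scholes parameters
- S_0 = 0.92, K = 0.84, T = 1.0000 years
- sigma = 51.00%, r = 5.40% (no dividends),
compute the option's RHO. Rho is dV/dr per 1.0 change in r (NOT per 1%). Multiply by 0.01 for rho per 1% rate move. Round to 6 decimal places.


d1 = 0.5392583886; d2 = 0.0292583886
phi(d1) = 0.3449560235; exp(-qT) = 1.0000000000; exp(-rT) = 0.9474321065
N(d2) = 0.5116707431
Rho = K*T*exp(-rT)*N(d2) = 0.8400 * 1.0000 * 0.9474321065 * 0.5116707431 = 0.407210

Answer: Rho = 0.407210


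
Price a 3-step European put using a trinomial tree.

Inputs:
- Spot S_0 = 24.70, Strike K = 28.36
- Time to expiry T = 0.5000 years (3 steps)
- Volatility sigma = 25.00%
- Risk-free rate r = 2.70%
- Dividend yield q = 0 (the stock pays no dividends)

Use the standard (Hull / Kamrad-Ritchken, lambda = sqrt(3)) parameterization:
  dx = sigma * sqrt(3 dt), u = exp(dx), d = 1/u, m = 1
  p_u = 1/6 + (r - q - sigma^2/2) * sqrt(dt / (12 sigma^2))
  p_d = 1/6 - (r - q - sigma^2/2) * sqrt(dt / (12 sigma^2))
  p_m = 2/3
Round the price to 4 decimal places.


dt = T/N = 0.166667; dx = sigma*sqrt(3*dt) = 0.176777
u = exp(dx) = 1.193365; d = 1/u = 0.837967
p_u = 0.164663, p_m = 0.666667, p_d = 0.168670
Discount per step: exp(-r*dt) = 0.995510
Stock lattice S(k, j) with j the centered position index:
  k=0: S(0,+0) = 24.7000
  k=1: S(1,-1) = 20.6978; S(1,+0) = 24.7000; S(1,+1) = 29.4761
  k=2: S(2,-2) = 17.3441; S(2,-1) = 20.6978; S(2,+0) = 24.7000; S(2,+1) = 29.4761; S(2,+2) = 35.1757
  k=3: S(3,-3) = 14.5337; S(3,-2) = 17.3441; S(3,-1) = 20.6978; S(3,+0) = 24.7000; S(3,+1) = 29.4761; S(3,+2) = 35.1757; S(3,+3) = 41.9775
Terminal payoffs V(N, j) = max(K - S_T, 0):
  V(3,-3) = 13.826255; V(3,-2) = 11.015944; V(3,-1) = 7.662218; V(3,+0) = 3.660000; V(3,+1) = 0.000000; V(3,+2) = 0.000000; V(3,+3) = 0.000000
Backward induction: V(k, j) = exp(-r*dt) * [p_u * V(k+1, j+1) + p_m * V(k+1, j) + p_d * V(k+1, j-1)]
  V(2,-2) = exp(-r*dt) * [p_u*7.662218 + p_m*11.015944 + p_d*13.826255] = 10.888615
  V(2,-1) = exp(-r*dt) * [p_u*3.660000 + p_m*7.662218 + p_d*11.015944] = 7.534890
  V(2,+0) = exp(-r*dt) * [p_u*0.000000 + p_m*3.660000 + p_d*7.662218] = 3.715629
  V(2,+1) = exp(-r*dt) * [p_u*0.000000 + p_m*0.000000 + p_d*3.660000] = 0.614561
  V(2,+2) = exp(-r*dt) * [p_u*0.000000 + p_m*0.000000 + p_d*0.000000] = 0.000000
  V(1,-1) = exp(-r*dt) * [p_u*3.715629 + p_m*7.534890 + p_d*10.888615] = 7.438125
  V(1,+0) = exp(-r*dt) * [p_u*0.614561 + p_m*3.715629 + p_d*7.534890] = 3.831910
  V(1,+1) = exp(-r*dt) * [p_u*0.000000 + p_m*0.614561 + p_d*3.715629] = 1.031770
  V(0,+0) = exp(-r*dt) * [p_u*1.031770 + p_m*3.831910 + p_d*7.438125] = 3.961225

Answer: Price = V(0,0) = 3.9612


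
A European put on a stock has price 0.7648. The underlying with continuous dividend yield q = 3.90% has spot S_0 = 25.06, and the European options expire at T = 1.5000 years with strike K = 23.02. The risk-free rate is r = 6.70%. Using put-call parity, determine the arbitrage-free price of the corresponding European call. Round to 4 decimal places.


Put-call parity: C - P = S_0 * exp(-qT) - K * exp(-rT).
S_0 * exp(-qT) = 25.0600 * 0.94317824 = 23.63604670
K * exp(-rT) = 23.0200 * 0.90438511 = 20.81894529
C = P + S*exp(-qT) - K*exp(-rT)
C = 0.7648 + 23.63604670 - 20.81894529 = 3.5819

Answer: Call price = 3.5819


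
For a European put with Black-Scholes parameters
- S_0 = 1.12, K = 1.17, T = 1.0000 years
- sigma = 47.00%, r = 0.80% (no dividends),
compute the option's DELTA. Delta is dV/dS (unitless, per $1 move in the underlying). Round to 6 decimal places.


Answer: Delta = -0.436797

Derivation:
d1 = 0.1590956096; d2 = -0.3109043904
phi(d1) = 0.3939251983; exp(-qT) = 1.0000000000; exp(-rT) = 0.9920319148
N(-d1) = 0.4367967736
Delta = -exp(-qT) * N(-d1) = -1.0000000000 * 0.4367967736 = -0.436797


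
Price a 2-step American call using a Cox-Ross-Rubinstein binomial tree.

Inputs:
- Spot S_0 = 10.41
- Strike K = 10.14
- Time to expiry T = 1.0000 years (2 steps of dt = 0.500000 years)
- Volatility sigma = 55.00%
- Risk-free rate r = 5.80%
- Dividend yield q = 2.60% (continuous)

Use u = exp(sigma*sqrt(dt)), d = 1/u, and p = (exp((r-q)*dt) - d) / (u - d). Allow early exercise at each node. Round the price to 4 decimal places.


Answer: Price = V(0,0) = 2.2504

Derivation:
dt = T/N = 0.500000
u = exp(sigma*sqrt(dt)) = 1.475370; d = 1/u = 0.677796
p = (exp((r-q)*dt) - d) / (u - d) = 0.424202
Discount per step: exp(-r*dt) = 0.971416
Stock lattice S(k, i) with i counting down-moves:
  k=0: S(0,0) = 10.4100
  k=1: S(1,0) = 15.3586; S(1,1) = 7.0559
  k=2: S(2,0) = 22.6596; S(2,1) = 10.4100; S(2,2) = 4.7824
Terminal payoffs V(N, i) = max(S_T - K, 0):
  V(2,0) = 12.519617; V(2,1) = 0.270000; V(2,2) = 0.000000
Backward induction: V(k, i) = exp(-r*dt) * [p * V(k+1, i) + (1-p) * V(k+1, i+1)]; then take max(V_cont, immediate exercise) for American.
  V(1,0) = exp(-r*dt) * [p*12.519617 + (1-p)*0.270000] = 5.310068; exercise = 5.218601; V(1,0) = max -> 5.310068
  V(1,1) = exp(-r*dt) * [p*0.270000 + (1-p)*0.000000] = 0.111261; exercise = 0.000000; V(1,1) = max -> 0.111261
  V(0,0) = exp(-r*dt) * [p*5.310068 + (1-p)*0.111261] = 2.250390; exercise = 0.270000; V(0,0) = max -> 2.250390


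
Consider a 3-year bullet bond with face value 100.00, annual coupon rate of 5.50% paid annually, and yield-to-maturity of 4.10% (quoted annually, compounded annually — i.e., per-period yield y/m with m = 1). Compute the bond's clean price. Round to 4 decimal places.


Answer: Price = 103.8778

Derivation:
Coupon per period c = face * coupon_rate / m = 5.500000
Periods per year m = 1; per-period yield y/m = 0.041000
Number of cashflows N = 3
Cashflows (t years, CF_t, discount factor 1/(1+y/m)^(m*t), PV):
  t = 1.0000: CF_t = 5.500000, DF = 0.960615, PV = 5.283381
  t = 2.0000: CF_t = 5.500000, DF = 0.922781, PV = 5.075294
  t = 3.0000: CF_t = 105.500000, DF = 0.886437, PV = 93.519090
Price P = sum_t PV_t = 103.877765


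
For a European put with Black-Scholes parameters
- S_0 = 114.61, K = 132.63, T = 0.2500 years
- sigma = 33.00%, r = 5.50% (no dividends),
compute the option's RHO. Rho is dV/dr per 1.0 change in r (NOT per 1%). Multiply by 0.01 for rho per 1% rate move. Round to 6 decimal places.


Answer: Rho = -26.546480

Derivation:
d1 = -0.7191862788; d2 = -0.8841862788
phi(d1) = 0.3080315750; exp(-qT) = 1.0000000000; exp(-rT) = 0.9863440995
N(-d2) = 0.8117021680
Rho = -K*T*exp(-rT)*N(-d2) = -132.6300 * 0.2500 * 0.9863440995 * 0.8117021680 = -26.546480


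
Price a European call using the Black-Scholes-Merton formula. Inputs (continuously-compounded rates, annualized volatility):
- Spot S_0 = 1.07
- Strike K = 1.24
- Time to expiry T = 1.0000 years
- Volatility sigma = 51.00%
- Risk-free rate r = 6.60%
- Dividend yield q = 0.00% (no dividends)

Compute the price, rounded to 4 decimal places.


Answer: Price = 0.1819

Derivation:
d1 = (ln(S/K) + (r - q + 0.5*sigma^2) * T) / (sigma * sqrt(T)) = 0.09528876
d2 = d1 - sigma * sqrt(T) = -0.41471124
exp(-rT) = 0.93613086; exp(-qT) = 1.00000000
C = S_0 * exp(-qT) * N(d1) - K * exp(-rT) * N(d2)
N(d1) = 0.53795727; N(d2) = 0.33917665
C = 1.0700 * 1.00000000 * 0.53795727 - 1.2400 * 0.93613086 * 0.33917665 = 0.1819


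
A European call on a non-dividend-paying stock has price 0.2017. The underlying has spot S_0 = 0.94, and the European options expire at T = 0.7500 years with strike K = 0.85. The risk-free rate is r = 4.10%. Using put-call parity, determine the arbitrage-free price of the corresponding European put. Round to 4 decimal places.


Put-call parity: C - P = S_0 * exp(-qT) - K * exp(-rT).
S_0 * exp(-qT) = 0.9400 * 1.00000000 = 0.94000000
K * exp(-rT) = 0.8500 * 0.96971797 = 0.82426028
P = C - S*exp(-qT) + K*exp(-rT)
P = 0.2017 - 0.94000000 + 0.82426028 = 0.0860

Answer: Put price = 0.0860


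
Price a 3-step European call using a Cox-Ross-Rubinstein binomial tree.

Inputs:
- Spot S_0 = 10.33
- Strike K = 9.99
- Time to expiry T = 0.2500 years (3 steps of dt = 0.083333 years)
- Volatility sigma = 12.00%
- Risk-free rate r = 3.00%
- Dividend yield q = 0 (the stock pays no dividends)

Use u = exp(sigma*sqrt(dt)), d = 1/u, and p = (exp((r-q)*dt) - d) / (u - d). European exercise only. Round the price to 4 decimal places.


dt = T/N = 0.083333
u = exp(sigma*sqrt(dt)) = 1.035248; d = 1/u = 0.965952
p = (exp((r-q)*dt) - d) / (u - d) = 0.527463
Discount per step: exp(-r*dt) = 0.997503
Stock lattice S(k, i) with i counting down-moves:
  k=0: S(0,0) = 10.3300
  k=1: S(1,0) = 10.6941; S(1,1) = 9.9783
  k=2: S(2,0) = 11.0711; S(2,1) = 10.3300; S(2,2) = 9.6385
  k=3: S(3,0) = 11.4613; S(3,1) = 10.6941; S(3,2) = 9.9783; S(3,3) = 9.3104
Terminal payoffs V(N, i) = max(S_T - K, 0):
  V(3,0) = 1.471291; V(3,1) = 0.704112; V(3,2) = 0.000000; V(3,3) = 0.000000
Backward induction: V(k, i) = exp(-r*dt) * [p * V(k+1, i) + (1-p) * V(k+1, i+1)].
  V(2,0) = exp(-r*dt) * [p*1.471291 + (1-p)*0.704112] = 1.106002
  V(2,1) = exp(-r*dt) * [p*0.704112 + (1-p)*0.000000] = 0.370466
  V(2,2) = exp(-r*dt) * [p*0.000000 + (1-p)*0.000000] = 0.000000
  V(1,0) = exp(-r*dt) * [p*1.106002 + (1-p)*0.370466] = 0.756540
  V(1,1) = exp(-r*dt) * [p*0.370466 + (1-p)*0.000000] = 0.194919
  V(0,0) = exp(-r*dt) * [p*0.756540 + (1-p)*0.194919] = 0.489927

Answer: Price = V(0,0) = 0.4899


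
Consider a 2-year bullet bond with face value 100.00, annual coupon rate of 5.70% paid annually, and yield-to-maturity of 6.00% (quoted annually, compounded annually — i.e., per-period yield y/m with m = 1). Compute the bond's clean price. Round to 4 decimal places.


Coupon per period c = face * coupon_rate / m = 5.700000
Periods per year m = 1; per-period yield y/m = 0.060000
Number of cashflows N = 2
Cashflows (t years, CF_t, discount factor 1/(1+y/m)^(m*t), PV):
  t = 1.0000: CF_t = 5.700000, DF = 0.943396, PV = 5.377358
  t = 2.0000: CF_t = 105.700000, DF = 0.889996, PV = 94.072624
Price P = sum_t PV_t = 99.449982

Answer: Price = 99.4500


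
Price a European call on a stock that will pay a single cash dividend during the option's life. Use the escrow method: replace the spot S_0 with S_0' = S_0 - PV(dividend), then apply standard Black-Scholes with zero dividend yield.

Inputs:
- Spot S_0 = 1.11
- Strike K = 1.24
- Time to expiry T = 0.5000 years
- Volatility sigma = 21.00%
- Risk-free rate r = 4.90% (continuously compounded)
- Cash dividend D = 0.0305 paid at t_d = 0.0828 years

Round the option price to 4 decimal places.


Answer: Price = 0.0216

Derivation:
PV(D) = D * exp(-r * t_d) = 0.0305 * 0.99595102 = 0.03037651
S_0' = S_0 - PV(D) = 1.1100 - 0.03037651 = 1.07962349
d1 = (ln(S_0'/K) + (r + sigma^2/2)*T) / (sigma*sqrt(T)) = -0.69346310
d2 = d1 - sigma*sqrt(T) = -0.84195552
exp(-rT) = 0.97579769
N(d1) = 0.24400949; N(d2) = 0.19990643
C = S_0' * N(d1) - K * exp(-rT) * N(d2) = 1.07962349 * 0.24400949 - 1.2400 * 0.97579769 * 0.19990643 = 0.0216


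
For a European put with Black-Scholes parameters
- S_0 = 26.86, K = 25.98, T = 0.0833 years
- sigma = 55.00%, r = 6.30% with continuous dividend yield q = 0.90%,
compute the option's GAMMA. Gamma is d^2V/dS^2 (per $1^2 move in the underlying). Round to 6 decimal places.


Answer: Gamma = 0.088899

Derivation:
d1 = 0.3175547593; d2 = 0.1588151927
phi(d1) = 0.3793260909; exp(-qT) = 0.9992505810; exp(-rT) = 0.9947658462
Gamma = exp(-qT) * phi(d1) / (S * sigma * sqrt(T)) = 0.9992505810 * 0.3793260909 / (26.8600 * 0.5500 * 0.2886173938) = 0.088899


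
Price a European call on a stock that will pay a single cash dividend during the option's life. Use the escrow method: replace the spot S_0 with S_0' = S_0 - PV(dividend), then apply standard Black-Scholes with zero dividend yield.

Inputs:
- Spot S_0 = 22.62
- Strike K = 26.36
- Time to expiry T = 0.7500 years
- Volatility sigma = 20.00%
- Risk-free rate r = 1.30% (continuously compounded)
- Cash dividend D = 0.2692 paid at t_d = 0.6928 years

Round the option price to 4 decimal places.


PV(D) = D * exp(-r * t_d) = 0.2692 * 0.99103404 = 0.26678636
S_0' = S_0 - PV(D) = 22.6200 - 0.26678636 = 22.35321364
d1 = (ln(S_0'/K) + (r + sigma^2/2)*T) / (sigma*sqrt(T)) = -0.80902715
d2 = d1 - sigma*sqrt(T) = -0.98223223
exp(-rT) = 0.99029738
N(d1) = 0.20924977; N(d2) = 0.16299273
C = S_0' * N(d1) - K * exp(-rT) * N(d2) = 22.35321364 * 0.20924977 - 26.3600 * 0.99029738 * 0.16299273 = 0.4226

Answer: Price = 0.4226


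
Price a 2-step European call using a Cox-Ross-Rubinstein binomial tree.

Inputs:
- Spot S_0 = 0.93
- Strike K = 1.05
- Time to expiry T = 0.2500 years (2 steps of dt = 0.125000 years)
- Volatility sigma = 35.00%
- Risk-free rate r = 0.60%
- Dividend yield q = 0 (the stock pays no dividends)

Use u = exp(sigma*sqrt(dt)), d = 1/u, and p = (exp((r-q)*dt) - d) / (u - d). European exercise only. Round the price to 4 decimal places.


dt = T/N = 0.125000
u = exp(sigma*sqrt(dt)) = 1.131726; d = 1/u = 0.883606
p = (exp((r-q)*dt) - d) / (u - d) = 0.472127
Discount per step: exp(-r*dt) = 0.999250
Stock lattice S(k, i) with i counting down-moves:
  k=0: S(0,0) = 0.9300
  k=1: S(1,0) = 1.0525; S(1,1) = 0.8218
  k=2: S(2,0) = 1.1911; S(2,1) = 0.9300; S(2,2) = 0.7261
Terminal payoffs V(N, i) = max(S_T - K, 0):
  V(2,0) = 0.141147; V(2,1) = 0.000000; V(2,2) = 0.000000
Backward induction: V(k, i) = exp(-r*dt) * [p * V(k+1, i) + (1-p) * V(k+1, i+1)].
  V(1,0) = exp(-r*dt) * [p*0.141147 + (1-p)*0.000000] = 0.066589
  V(1,1) = exp(-r*dt) * [p*0.000000 + (1-p)*0.000000] = 0.000000
  V(0,0) = exp(-r*dt) * [p*0.066589 + (1-p)*0.000000] = 0.031415

Answer: Price = V(0,0) = 0.0314


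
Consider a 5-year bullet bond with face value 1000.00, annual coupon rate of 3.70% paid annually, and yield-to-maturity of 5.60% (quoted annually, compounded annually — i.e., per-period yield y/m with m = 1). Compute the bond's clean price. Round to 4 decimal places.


Coupon per period c = face * coupon_rate / m = 37.000000
Periods per year m = 1; per-period yield y/m = 0.056000
Number of cashflows N = 5
Cashflows (t years, CF_t, discount factor 1/(1+y/m)^(m*t), PV):
  t = 1.0000: CF_t = 37.000000, DF = 0.946970, PV = 35.037879
  t = 2.0000: CF_t = 37.000000, DF = 0.896752, PV = 33.179809
  t = 3.0000: CF_t = 37.000000, DF = 0.849197, PV = 31.420274
  t = 4.0000: CF_t = 37.000000, DF = 0.804163, PV = 29.754047
  t = 5.0000: CF_t = 1037.000000, DF = 0.761518, PV = 789.694595
Price P = sum_t PV_t = 919.086605

Answer: Price = 919.0866


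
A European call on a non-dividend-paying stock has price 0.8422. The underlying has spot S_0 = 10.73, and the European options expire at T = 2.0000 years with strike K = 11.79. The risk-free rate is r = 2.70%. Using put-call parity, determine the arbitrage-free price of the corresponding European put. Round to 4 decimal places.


Answer: Put price = 1.2824

Derivation:
Put-call parity: C - P = S_0 * exp(-qT) - K * exp(-rT).
S_0 * exp(-qT) = 10.7300 * 1.00000000 = 10.73000000
K * exp(-rT) = 11.7900 * 0.94743211 = 11.17022454
P = C - S*exp(-qT) + K*exp(-rT)
P = 0.8422 - 10.73000000 + 11.17022454 = 1.2824


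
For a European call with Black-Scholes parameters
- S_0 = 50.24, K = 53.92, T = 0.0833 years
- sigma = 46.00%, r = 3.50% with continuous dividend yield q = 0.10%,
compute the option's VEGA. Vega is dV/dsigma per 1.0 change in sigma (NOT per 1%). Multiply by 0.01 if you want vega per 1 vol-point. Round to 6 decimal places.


Answer: Vega = 5.239585

Derivation:
d1 = -0.4447335417; d2 = -0.5774975429
phi(d1) = 0.3613773793; exp(-qT) = 0.9999167035; exp(-rT) = 0.9970887459
Vega = S * exp(-qT) * phi(d1) * sqrt(T) = 50.2400 * 0.9999167035 * 0.3613773793 * 0.2886173938 = 5.239585


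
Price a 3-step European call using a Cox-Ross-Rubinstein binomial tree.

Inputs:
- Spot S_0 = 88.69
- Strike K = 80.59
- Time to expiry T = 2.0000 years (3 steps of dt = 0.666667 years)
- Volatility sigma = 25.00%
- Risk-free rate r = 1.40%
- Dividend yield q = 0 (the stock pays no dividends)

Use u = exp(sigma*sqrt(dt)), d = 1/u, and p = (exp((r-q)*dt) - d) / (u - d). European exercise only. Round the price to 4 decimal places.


Answer: Price = V(0,0) = 18.1572

Derivation:
dt = T/N = 0.666667
u = exp(sigma*sqrt(dt)) = 1.226450; d = 1/u = 0.815361
p = (exp((r-q)*dt) - d) / (u - d) = 0.471956
Discount per step: exp(-r*dt) = 0.990710
Stock lattice S(k, i) with i counting down-moves:
  k=0: S(0,0) = 88.6900
  k=1: S(1,0) = 108.7739; S(1,1) = 72.3144
  k=2: S(2,0) = 133.4058; S(2,1) = 88.6900; S(2,2) = 58.9623
  k=3: S(3,0) = 163.6156; S(3,1) = 108.7739; S(3,2) = 72.3144; S(3,3) = 48.0756
Terminal payoffs V(N, i) = max(S_T - K, 0):
  V(3,0) = 83.025568; V(3,1) = 28.183886; V(3,2) = 0.000000; V(3,3) = 0.000000
Backward induction: V(k, i) = exp(-r*dt) * [p * V(k+1, i) + (1-p) * V(k+1, i+1)].
  V(2,0) = exp(-r*dt) * [p*83.025568 + (1-p)*28.183886] = 53.564450
  V(2,1) = exp(-r*dt) * [p*28.183886 + (1-p)*0.000000] = 13.177973
  V(2,2) = exp(-r*dt) * [p*0.000000 + (1-p)*0.000000] = 0.000000
  V(1,0) = exp(-r*dt) * [p*53.564450 + (1-p)*13.177973] = 31.939104
  V(1,1) = exp(-r*dt) * [p*13.177973 + (1-p)*0.000000] = 6.161640
  V(0,0) = exp(-r*dt) * [p*31.939104 + (1-p)*6.161640] = 18.157198


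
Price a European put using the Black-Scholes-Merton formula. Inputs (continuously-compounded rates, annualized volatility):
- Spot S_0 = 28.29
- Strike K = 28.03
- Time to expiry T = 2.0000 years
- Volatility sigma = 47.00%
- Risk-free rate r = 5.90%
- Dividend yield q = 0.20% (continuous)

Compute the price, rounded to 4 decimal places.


d1 = (ln(S/K) + (r - q + 0.5*sigma^2) * T) / (sigma * sqrt(T)) = 0.51774211
d2 = d1 - sigma * sqrt(T) = -0.14693826
exp(-rT) = 0.88869605; exp(-qT) = 0.99600799
P = K * exp(-rT) * N(-d2) - S_0 * exp(-qT) * N(-d1)
N(-d1) = 0.30231911; N(-d2) = 0.55840963
P = 28.0300 * 0.88869605 * 0.55840963 - 28.2900 * 0.99600799 * 0.30231911 = 5.3916

Answer: Price = 5.3916


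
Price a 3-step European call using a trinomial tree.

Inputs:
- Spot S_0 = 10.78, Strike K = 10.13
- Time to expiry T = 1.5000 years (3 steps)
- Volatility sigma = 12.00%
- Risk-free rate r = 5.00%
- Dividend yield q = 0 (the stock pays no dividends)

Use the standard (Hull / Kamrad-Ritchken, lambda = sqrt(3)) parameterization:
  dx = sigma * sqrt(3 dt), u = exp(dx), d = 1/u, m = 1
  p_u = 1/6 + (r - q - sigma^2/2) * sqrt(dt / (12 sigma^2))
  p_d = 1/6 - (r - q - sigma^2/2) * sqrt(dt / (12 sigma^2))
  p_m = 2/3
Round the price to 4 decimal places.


Answer: Price = V(0,0) = 1.5118

Derivation:
dt = T/N = 0.500000; dx = sigma*sqrt(3*dt) = 0.146969
u = exp(dx) = 1.158319; d = 1/u = 0.863320
p_u = 0.239471, p_m = 0.666667, p_d = 0.093862
Discount per step: exp(-r*dt) = 0.975310
Stock lattice S(k, j) with j the centered position index:
  k=0: S(0,+0) = 10.7800
  k=1: S(1,-1) = 9.3066; S(1,+0) = 10.7800; S(1,+1) = 12.4867
  k=2: S(2,-2) = 8.0346; S(2,-1) = 9.3066; S(2,+0) = 10.7800; S(2,+1) = 12.4867; S(2,+2) = 14.4635
  k=3: S(3,-3) = 6.9364; S(3,-2) = 8.0346; S(3,-1) = 9.3066; S(3,+0) = 10.7800; S(3,+1) = 12.4867; S(3,+2) = 14.4635; S(3,+3) = 16.7534
Terminal payoffs V(N, j) = max(S_T - K, 0):
  V(3,-3) = 0.000000; V(3,-2) = 0.000000; V(3,-1) = 0.000000; V(3,+0) = 0.650000; V(3,+1) = 2.356673; V(3,+2) = 4.333545; V(3,+3) = 6.623392
Backward induction: V(k, j) = exp(-r*dt) * [p_u * V(k+1, j+1) + p_m * V(k+1, j) + p_d * V(k+1, j-1)]
  V(2,-2) = exp(-r*dt) * [p_u*0.000000 + p_m*0.000000 + p_d*0.000000] = 0.000000
  V(2,-1) = exp(-r*dt) * [p_u*0.650000 + p_m*0.000000 + p_d*0.000000] = 0.151813
  V(2,+0) = exp(-r*dt) * [p_u*2.356673 + p_m*0.650000 + p_d*0.000000] = 0.973055
  V(2,+1) = exp(-r*dt) * [p_u*4.333545 + p_m*2.356673 + p_d*0.650000] = 2.603965
  V(2,+2) = exp(-r*dt) * [p_u*6.623392 + p_m*4.333545 + p_d*2.356673] = 4.580390
  V(1,-1) = exp(-r*dt) * [p_u*0.973055 + p_m*0.151813 + p_d*0.000000] = 0.325975
  V(1,+0) = exp(-r*dt) * [p_u*2.603965 + p_m*0.973055 + p_d*0.151813] = 1.254762
  V(1,+1) = exp(-r*dt) * [p_u*4.580390 + p_m*2.603965 + p_d*0.973055] = 2.851982
  V(0,+0) = exp(-r*dt) * [p_u*2.851982 + p_m*1.254762 + p_d*0.325975] = 1.511800


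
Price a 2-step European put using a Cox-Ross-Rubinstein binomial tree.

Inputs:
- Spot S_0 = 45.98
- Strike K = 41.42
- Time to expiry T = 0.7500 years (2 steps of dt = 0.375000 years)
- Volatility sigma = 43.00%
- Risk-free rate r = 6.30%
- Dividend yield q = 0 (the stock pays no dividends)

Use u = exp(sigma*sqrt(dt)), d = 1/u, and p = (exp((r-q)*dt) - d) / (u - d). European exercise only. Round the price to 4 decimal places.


dt = T/N = 0.375000
u = exp(sigma*sqrt(dt)) = 1.301243; d = 1/u = 0.768496
p = (exp((r-q)*dt) - d) / (u - d) = 0.479421
Discount per step: exp(-r*dt) = 0.976652
Stock lattice S(k, i) with i counting down-moves:
  k=0: S(0,0) = 45.9800
  k=1: S(1,0) = 59.8312; S(1,1) = 35.3354
  k=2: S(2,0) = 77.8549; S(2,1) = 45.9800; S(2,2) = 27.1551
Terminal payoffs V(N, i) = max(K - S_T, 0):
  V(2,0) = 0.000000; V(2,1) = 0.000000; V(2,2) = 14.264863
Backward induction: V(k, i) = exp(-r*dt) * [p * V(k+1, i) + (1-p) * V(k+1, i+1)].
  V(1,0) = exp(-r*dt) * [p*0.000000 + (1-p)*0.000000] = 0.000000
  V(1,1) = exp(-r*dt) * [p*0.000000 + (1-p)*14.264863] = 7.252601
  V(0,0) = exp(-r*dt) * [p*0.000000 + (1-p)*7.252601] = 3.687398

Answer: Price = V(0,0) = 3.6874


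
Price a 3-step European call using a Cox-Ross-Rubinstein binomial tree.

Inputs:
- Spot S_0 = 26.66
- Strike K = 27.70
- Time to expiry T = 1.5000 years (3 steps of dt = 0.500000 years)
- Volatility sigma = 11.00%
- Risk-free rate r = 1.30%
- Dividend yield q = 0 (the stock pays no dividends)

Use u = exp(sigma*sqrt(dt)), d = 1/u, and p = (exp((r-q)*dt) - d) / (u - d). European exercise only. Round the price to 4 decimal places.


Answer: Price = V(0,0) = 1.2626

Derivation:
dt = T/N = 0.500000
u = exp(sigma*sqrt(dt)) = 1.080887; d = 1/u = 0.925166
p = (exp((r-q)*dt) - d) / (u - d) = 0.522442
Discount per step: exp(-r*dt) = 0.993521
Stock lattice S(k, i) with i counting down-moves:
  k=0: S(0,0) = 26.6600
  k=1: S(1,0) = 28.8164; S(1,1) = 24.6649
  k=2: S(2,0) = 31.1473; S(2,1) = 26.6600; S(2,2) = 22.8192
  k=3: S(3,0) = 33.6667; S(3,1) = 28.8164; S(3,2) = 24.6649; S(3,3) = 21.1115
Terminal payoffs V(N, i) = max(S_T - K, 0):
  V(3,0) = 5.966711; V(3,1) = 1.116440; V(3,2) = 0.000000; V(3,3) = 0.000000
Backward induction: V(k, i) = exp(-r*dt) * [p * V(k+1, i) + (1-p) * V(k+1, i+1)].
  V(2,0) = exp(-r*dt) * [p*5.966711 + (1-p)*1.116440] = 3.626774
  V(2,1) = exp(-r*dt) * [p*1.116440 + (1-p)*0.000000] = 0.579496
  V(2,2) = exp(-r*dt) * [p*0.000000 + (1-p)*0.000000] = 0.000000
  V(1,0) = exp(-r*dt) * [p*3.626774 + (1-p)*0.579496] = 2.157452
  V(1,1) = exp(-r*dt) * [p*0.579496 + (1-p)*0.000000] = 0.300791
  V(0,0) = exp(-r*dt) * [p*2.157452 + (1-p)*0.300791] = 1.262555


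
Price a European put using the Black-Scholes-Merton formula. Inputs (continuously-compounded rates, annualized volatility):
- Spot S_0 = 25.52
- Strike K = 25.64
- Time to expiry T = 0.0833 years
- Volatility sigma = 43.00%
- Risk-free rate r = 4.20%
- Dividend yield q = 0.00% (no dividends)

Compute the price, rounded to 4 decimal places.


Answer: Price = 1.2787

Derivation:
d1 = (ln(S/K) + (r - q + 0.5*sigma^2) * T) / (sigma * sqrt(T)) = 0.05244338
d2 = d1 - sigma * sqrt(T) = -0.07166209
exp(-rT) = 0.99650751; exp(-qT) = 1.00000000
P = K * exp(-rT) * N(-d2) - S_0 * exp(-qT) * N(-d1)
N(-d1) = 0.47908770; N(-d2) = 0.52856459
P = 25.6400 * 0.99650751 * 0.52856459 - 25.5200 * 1.00000000 * 0.47908770 = 1.2787


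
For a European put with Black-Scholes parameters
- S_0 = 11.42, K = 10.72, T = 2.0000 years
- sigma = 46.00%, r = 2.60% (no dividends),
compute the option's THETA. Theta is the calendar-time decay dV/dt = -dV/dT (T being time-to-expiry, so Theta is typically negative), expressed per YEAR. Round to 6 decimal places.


d1 = 0.5024378724; d2 = -0.1481003663
phi(d1) = 0.3516353981; exp(-qT) = 1.0000000000; exp(-rT) = 0.9493288668
Theta = -S*exp(-qT)*phi(d1)*sigma/(2*sqrt(T)) + r*K*exp(-rT)*N(-d2) - q*S*exp(-qT)*N(-d1)
N(-d1) = 0.3076797721; N(-d2) = 0.5588682198; sqrt(T) = 1.4142135624
Term 1 = -11.4200 * 1.0000000000 * 0.3516353981 * 0.4600 / (2 * 1.4142135624) = -0.6530877381
Term 2 = 0.0260 * 10.7200 * 0.9493288668 * 0.5588682198 = 0.1478748218
Term 3 = 0 (no dividend yield, q = 0)
Theta = -0.6530877381 + (0.1478748218) + (0.0000000000) = -0.505213

Answer: Theta = -0.505213


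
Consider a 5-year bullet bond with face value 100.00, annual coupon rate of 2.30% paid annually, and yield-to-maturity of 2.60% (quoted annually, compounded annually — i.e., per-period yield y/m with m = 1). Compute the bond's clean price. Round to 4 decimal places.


Answer: Price = 98.6103

Derivation:
Coupon per period c = face * coupon_rate / m = 2.300000
Periods per year m = 1; per-period yield y/m = 0.026000
Number of cashflows N = 5
Cashflows (t years, CF_t, discount factor 1/(1+y/m)^(m*t), PV):
  t = 1.0000: CF_t = 2.300000, DF = 0.974659, PV = 2.241715
  t = 2.0000: CF_t = 2.300000, DF = 0.949960, PV = 2.184908
  t = 3.0000: CF_t = 2.300000, DF = 0.925887, PV = 2.129540
  t = 4.0000: CF_t = 2.300000, DF = 0.902424, PV = 2.075575
  t = 5.0000: CF_t = 102.300000, DF = 0.879555, PV = 89.978517
Price P = sum_t PV_t = 98.610255


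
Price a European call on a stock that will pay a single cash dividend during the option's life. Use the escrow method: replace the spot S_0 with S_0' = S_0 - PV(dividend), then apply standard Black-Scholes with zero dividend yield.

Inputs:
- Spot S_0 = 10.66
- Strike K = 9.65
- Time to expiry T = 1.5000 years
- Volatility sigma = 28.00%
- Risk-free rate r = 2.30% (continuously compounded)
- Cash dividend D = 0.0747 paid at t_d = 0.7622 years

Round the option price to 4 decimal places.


PV(D) = D * exp(-r * t_d) = 0.0747 * 0.98262217 = 0.07340188
S_0' = S_0 - PV(D) = 10.6600 - 0.07340188 = 10.58659812
d1 = (ln(S_0'/K) + (r + sigma^2/2)*T) / (sigma*sqrt(T)) = 0.54218568
d2 = d1 - sigma*sqrt(T) = 0.19925712
exp(-rT) = 0.96608834
N(d1) = 0.70615470; N(d2) = 0.57896919
C = S_0' * N(d1) - K * exp(-rT) * N(d2) = 10.58659812 * 0.70615470 - 9.6500 * 0.96608834 * 0.57896919 = 2.0782

Answer: Price = 2.0782


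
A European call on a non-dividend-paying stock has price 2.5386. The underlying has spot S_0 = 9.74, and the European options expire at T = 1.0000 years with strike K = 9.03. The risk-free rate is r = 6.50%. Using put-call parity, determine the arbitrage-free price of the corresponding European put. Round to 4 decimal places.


Put-call parity: C - P = S_0 * exp(-qT) - K * exp(-rT).
S_0 * exp(-qT) = 9.7400 * 1.00000000 = 9.74000000
K * exp(-rT) = 9.0300 * 0.93706746 = 8.46171919
P = C - S*exp(-qT) + K*exp(-rT)
P = 2.5386 - 9.74000000 + 8.46171919 = 1.2603

Answer: Put price = 1.2603


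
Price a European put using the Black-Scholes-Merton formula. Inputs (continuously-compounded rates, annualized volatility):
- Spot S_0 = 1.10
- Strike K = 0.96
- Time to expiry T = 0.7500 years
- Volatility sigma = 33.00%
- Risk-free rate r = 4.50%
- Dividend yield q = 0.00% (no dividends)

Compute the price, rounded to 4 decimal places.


Answer: Price = 0.0489

Derivation:
d1 = (ln(S/K) + (r - q + 0.5*sigma^2) * T) / (sigma * sqrt(T)) = 0.73732764
d2 = d1 - sigma * sqrt(T) = 0.45153926
exp(-rT) = 0.96681318; exp(-qT) = 1.00000000
P = K * exp(-rT) * N(-d2) - S_0 * exp(-qT) * N(-d1)
N(-d1) = 0.23046156; N(-d2) = 0.32580047
P = 0.9600 * 0.96681318 * 0.32580047 - 1.1000 * 1.00000000 * 0.23046156 = 0.0489


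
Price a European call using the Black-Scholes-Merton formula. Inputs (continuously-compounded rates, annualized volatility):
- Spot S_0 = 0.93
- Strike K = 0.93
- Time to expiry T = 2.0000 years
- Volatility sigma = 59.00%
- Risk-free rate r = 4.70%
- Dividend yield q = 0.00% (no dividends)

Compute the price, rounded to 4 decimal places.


Answer: Price = 0.3308

Derivation:
d1 = (ln(S/K) + (r - q + 0.5*sigma^2) * T) / (sigma * sqrt(T)) = 0.52985069
d2 = d1 - sigma * sqrt(T) = -0.30453531
exp(-rT) = 0.91028276; exp(-qT) = 1.00000000
C = S_0 * exp(-qT) * N(d1) - K * exp(-rT) * N(d2)
N(d1) = 0.70189227; N(d2) = 0.38036005
C = 0.9300 * 1.00000000 * 0.70189227 - 0.9300 * 0.91028276 * 0.38036005 = 0.3308
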